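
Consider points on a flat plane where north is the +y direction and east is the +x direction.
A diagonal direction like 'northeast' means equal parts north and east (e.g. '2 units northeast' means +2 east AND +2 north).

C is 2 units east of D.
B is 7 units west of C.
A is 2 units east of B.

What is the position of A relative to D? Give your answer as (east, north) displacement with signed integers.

Answer: A is at (east=-3, north=0) relative to D.

Derivation:
Place D at the origin (east=0, north=0).
  C is 2 units east of D: delta (east=+2, north=+0); C at (east=2, north=0).
  B is 7 units west of C: delta (east=-7, north=+0); B at (east=-5, north=0).
  A is 2 units east of B: delta (east=+2, north=+0); A at (east=-3, north=0).
Therefore A relative to D: (east=-3, north=0).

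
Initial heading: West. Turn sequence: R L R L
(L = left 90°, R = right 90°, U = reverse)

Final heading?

Answer: Final heading: West

Derivation:
Start: West
  R (right (90° clockwise)) -> North
  L (left (90° counter-clockwise)) -> West
  R (right (90° clockwise)) -> North
  L (left (90° counter-clockwise)) -> West
Final: West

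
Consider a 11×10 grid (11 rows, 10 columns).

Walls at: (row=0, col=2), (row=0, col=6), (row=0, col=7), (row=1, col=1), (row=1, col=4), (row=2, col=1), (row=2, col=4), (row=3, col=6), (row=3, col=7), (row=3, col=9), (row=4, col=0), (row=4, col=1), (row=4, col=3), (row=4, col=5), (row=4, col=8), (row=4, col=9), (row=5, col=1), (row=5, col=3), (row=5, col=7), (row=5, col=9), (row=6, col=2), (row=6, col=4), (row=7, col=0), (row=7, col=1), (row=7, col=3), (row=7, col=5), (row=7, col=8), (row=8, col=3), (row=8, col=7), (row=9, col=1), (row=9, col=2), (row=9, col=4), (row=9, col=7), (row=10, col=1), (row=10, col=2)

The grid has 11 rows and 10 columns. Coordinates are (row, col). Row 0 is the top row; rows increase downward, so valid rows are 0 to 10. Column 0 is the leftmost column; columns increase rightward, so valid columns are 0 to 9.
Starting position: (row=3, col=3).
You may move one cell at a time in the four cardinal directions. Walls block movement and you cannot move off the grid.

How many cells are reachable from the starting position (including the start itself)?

BFS flood-fill from (row=3, col=3):
  Distance 0: (row=3, col=3)
  Distance 1: (row=2, col=3), (row=3, col=2), (row=3, col=4)
  Distance 2: (row=1, col=3), (row=2, col=2), (row=3, col=1), (row=3, col=5), (row=4, col=2), (row=4, col=4)
  Distance 3: (row=0, col=3), (row=1, col=2), (row=2, col=5), (row=3, col=0), (row=5, col=2), (row=5, col=4)
  Distance 4: (row=0, col=4), (row=1, col=5), (row=2, col=0), (row=2, col=6), (row=5, col=5)
  Distance 5: (row=0, col=5), (row=1, col=0), (row=1, col=6), (row=2, col=7), (row=5, col=6), (row=6, col=5)
  Distance 6: (row=0, col=0), (row=1, col=7), (row=2, col=8), (row=4, col=6), (row=6, col=6)
  Distance 7: (row=0, col=1), (row=1, col=8), (row=2, col=9), (row=3, col=8), (row=4, col=7), (row=6, col=7), (row=7, col=6)
  Distance 8: (row=0, col=8), (row=1, col=9), (row=6, col=8), (row=7, col=7), (row=8, col=6)
  Distance 9: (row=0, col=9), (row=5, col=8), (row=6, col=9), (row=8, col=5), (row=9, col=6)
  Distance 10: (row=7, col=9), (row=8, col=4), (row=9, col=5), (row=10, col=6)
  Distance 11: (row=7, col=4), (row=8, col=9), (row=10, col=5), (row=10, col=7)
  Distance 12: (row=8, col=8), (row=9, col=9), (row=10, col=4), (row=10, col=8)
  Distance 13: (row=9, col=8), (row=10, col=3), (row=10, col=9)
  Distance 14: (row=9, col=3)
Total reachable: 65 (grid has 75 open cells total)

Answer: Reachable cells: 65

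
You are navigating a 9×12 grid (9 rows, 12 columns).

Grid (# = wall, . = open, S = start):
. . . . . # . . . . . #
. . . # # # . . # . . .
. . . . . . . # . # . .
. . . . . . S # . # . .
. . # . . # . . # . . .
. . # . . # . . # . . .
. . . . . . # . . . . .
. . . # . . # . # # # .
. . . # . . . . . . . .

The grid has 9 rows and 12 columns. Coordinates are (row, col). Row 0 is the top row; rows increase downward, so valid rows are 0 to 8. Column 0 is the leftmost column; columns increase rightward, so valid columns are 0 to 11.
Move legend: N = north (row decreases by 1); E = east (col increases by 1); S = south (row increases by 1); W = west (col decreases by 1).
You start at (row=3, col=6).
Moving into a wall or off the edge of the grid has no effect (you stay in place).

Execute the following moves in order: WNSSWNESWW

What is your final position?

Start: (row=3, col=6)
  W (west): (row=3, col=6) -> (row=3, col=5)
  N (north): (row=3, col=5) -> (row=2, col=5)
  S (south): (row=2, col=5) -> (row=3, col=5)
  S (south): blocked, stay at (row=3, col=5)
  W (west): (row=3, col=5) -> (row=3, col=4)
  N (north): (row=3, col=4) -> (row=2, col=4)
  E (east): (row=2, col=4) -> (row=2, col=5)
  S (south): (row=2, col=5) -> (row=3, col=5)
  W (west): (row=3, col=5) -> (row=3, col=4)
  W (west): (row=3, col=4) -> (row=3, col=3)
Final: (row=3, col=3)

Answer: Final position: (row=3, col=3)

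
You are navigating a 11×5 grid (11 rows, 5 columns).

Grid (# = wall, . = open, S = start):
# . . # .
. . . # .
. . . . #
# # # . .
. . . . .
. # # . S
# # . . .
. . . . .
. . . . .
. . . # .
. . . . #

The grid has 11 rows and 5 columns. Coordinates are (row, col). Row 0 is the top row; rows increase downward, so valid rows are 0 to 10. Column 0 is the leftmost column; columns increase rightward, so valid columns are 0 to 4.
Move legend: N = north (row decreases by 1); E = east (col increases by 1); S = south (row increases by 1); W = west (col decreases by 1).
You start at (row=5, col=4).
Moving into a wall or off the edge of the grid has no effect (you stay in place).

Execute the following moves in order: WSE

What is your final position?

Start: (row=5, col=4)
  W (west): (row=5, col=4) -> (row=5, col=3)
  S (south): (row=5, col=3) -> (row=6, col=3)
  E (east): (row=6, col=3) -> (row=6, col=4)
Final: (row=6, col=4)

Answer: Final position: (row=6, col=4)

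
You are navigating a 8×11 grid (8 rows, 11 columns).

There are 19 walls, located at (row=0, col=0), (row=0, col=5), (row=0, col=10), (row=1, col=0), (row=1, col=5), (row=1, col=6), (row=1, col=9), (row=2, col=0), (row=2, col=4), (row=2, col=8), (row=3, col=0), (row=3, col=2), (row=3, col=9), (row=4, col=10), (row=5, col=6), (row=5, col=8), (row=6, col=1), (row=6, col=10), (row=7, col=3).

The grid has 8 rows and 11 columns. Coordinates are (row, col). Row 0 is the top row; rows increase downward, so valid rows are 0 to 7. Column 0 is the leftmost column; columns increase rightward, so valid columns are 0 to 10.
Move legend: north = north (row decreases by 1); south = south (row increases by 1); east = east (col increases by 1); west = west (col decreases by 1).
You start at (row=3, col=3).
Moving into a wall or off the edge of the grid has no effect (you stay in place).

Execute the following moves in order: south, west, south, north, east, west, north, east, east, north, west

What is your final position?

Answer: Final position: (row=3, col=3)

Derivation:
Start: (row=3, col=3)
  south (south): (row=3, col=3) -> (row=4, col=3)
  west (west): (row=4, col=3) -> (row=4, col=2)
  south (south): (row=4, col=2) -> (row=5, col=2)
  north (north): (row=5, col=2) -> (row=4, col=2)
  east (east): (row=4, col=2) -> (row=4, col=3)
  west (west): (row=4, col=3) -> (row=4, col=2)
  north (north): blocked, stay at (row=4, col=2)
  east (east): (row=4, col=2) -> (row=4, col=3)
  east (east): (row=4, col=3) -> (row=4, col=4)
  north (north): (row=4, col=4) -> (row=3, col=4)
  west (west): (row=3, col=4) -> (row=3, col=3)
Final: (row=3, col=3)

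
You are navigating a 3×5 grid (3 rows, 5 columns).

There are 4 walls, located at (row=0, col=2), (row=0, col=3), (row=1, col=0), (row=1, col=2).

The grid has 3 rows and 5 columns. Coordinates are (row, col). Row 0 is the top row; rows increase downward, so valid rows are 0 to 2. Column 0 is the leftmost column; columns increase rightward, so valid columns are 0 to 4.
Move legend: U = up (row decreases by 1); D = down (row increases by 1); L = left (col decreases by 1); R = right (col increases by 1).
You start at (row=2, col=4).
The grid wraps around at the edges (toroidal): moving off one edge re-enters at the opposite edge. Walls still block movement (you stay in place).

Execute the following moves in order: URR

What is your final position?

Answer: Final position: (row=1, col=4)

Derivation:
Start: (row=2, col=4)
  U (up): (row=2, col=4) -> (row=1, col=4)
  R (right): blocked, stay at (row=1, col=4)
  R (right): blocked, stay at (row=1, col=4)
Final: (row=1, col=4)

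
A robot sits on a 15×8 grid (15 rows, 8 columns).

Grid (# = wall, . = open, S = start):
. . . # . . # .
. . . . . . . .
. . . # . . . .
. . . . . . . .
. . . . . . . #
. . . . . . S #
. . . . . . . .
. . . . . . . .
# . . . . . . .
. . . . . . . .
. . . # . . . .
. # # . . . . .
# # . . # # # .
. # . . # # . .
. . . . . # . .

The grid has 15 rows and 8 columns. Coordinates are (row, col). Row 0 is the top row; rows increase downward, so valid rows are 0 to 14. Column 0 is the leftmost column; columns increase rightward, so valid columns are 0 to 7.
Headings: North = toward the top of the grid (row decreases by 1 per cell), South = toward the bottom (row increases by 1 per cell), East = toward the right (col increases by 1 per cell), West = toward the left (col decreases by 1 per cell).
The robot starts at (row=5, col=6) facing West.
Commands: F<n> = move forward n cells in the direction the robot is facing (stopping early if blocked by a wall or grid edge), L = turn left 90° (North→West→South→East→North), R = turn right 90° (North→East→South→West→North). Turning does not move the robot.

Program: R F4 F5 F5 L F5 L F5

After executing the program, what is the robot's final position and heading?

Answer: Final position: (row=6, col=1), facing South

Derivation:
Start: (row=5, col=6), facing West
  R: turn right, now facing North
  F4: move forward 4, now at (row=1, col=6)
  F5: move forward 0/5 (blocked), now at (row=1, col=6)
  F5: move forward 0/5 (blocked), now at (row=1, col=6)
  L: turn left, now facing West
  F5: move forward 5, now at (row=1, col=1)
  L: turn left, now facing South
  F5: move forward 5, now at (row=6, col=1)
Final: (row=6, col=1), facing South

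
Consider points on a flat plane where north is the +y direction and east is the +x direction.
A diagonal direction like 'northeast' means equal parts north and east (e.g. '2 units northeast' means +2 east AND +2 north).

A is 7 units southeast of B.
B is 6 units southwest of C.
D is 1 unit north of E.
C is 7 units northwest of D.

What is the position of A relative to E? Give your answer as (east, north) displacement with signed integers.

Answer: A is at (east=-6, north=-5) relative to E.

Derivation:
Place E at the origin (east=0, north=0).
  D is 1 unit north of E: delta (east=+0, north=+1); D at (east=0, north=1).
  C is 7 units northwest of D: delta (east=-7, north=+7); C at (east=-7, north=8).
  B is 6 units southwest of C: delta (east=-6, north=-6); B at (east=-13, north=2).
  A is 7 units southeast of B: delta (east=+7, north=-7); A at (east=-6, north=-5).
Therefore A relative to E: (east=-6, north=-5).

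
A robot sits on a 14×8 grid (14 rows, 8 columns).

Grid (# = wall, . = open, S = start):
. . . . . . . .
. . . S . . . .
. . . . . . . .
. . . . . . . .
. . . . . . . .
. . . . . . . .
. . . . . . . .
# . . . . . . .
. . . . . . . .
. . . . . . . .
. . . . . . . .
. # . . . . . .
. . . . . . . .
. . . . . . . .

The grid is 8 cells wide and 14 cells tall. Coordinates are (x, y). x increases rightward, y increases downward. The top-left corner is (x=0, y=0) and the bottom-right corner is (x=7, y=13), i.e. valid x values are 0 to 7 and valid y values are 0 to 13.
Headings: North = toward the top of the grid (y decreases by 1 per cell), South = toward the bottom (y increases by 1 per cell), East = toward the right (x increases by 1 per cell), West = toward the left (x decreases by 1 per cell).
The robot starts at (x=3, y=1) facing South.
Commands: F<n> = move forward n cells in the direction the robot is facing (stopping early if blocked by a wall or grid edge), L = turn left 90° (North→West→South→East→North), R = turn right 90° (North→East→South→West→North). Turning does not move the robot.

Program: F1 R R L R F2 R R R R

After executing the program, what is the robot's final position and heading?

Start: (x=3, y=1), facing South
  F1: move forward 1, now at (x=3, y=2)
  R: turn right, now facing West
  R: turn right, now facing North
  L: turn left, now facing West
  R: turn right, now facing North
  F2: move forward 2, now at (x=3, y=0)
  R: turn right, now facing East
  R: turn right, now facing South
  R: turn right, now facing West
  R: turn right, now facing North
Final: (x=3, y=0), facing North

Answer: Final position: (x=3, y=0), facing North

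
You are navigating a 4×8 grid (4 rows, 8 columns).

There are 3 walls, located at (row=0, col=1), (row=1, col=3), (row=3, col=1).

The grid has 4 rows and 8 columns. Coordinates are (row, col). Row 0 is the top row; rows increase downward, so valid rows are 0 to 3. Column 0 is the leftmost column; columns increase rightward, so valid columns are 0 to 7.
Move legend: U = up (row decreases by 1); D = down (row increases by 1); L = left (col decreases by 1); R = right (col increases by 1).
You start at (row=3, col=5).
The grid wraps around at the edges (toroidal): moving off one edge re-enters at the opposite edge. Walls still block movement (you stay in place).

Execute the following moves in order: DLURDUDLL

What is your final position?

Answer: Final position: (row=0, col=3)

Derivation:
Start: (row=3, col=5)
  D (down): (row=3, col=5) -> (row=0, col=5)
  L (left): (row=0, col=5) -> (row=0, col=4)
  U (up): (row=0, col=4) -> (row=3, col=4)
  R (right): (row=3, col=4) -> (row=3, col=5)
  D (down): (row=3, col=5) -> (row=0, col=5)
  U (up): (row=0, col=5) -> (row=3, col=5)
  D (down): (row=3, col=5) -> (row=0, col=5)
  L (left): (row=0, col=5) -> (row=0, col=4)
  L (left): (row=0, col=4) -> (row=0, col=3)
Final: (row=0, col=3)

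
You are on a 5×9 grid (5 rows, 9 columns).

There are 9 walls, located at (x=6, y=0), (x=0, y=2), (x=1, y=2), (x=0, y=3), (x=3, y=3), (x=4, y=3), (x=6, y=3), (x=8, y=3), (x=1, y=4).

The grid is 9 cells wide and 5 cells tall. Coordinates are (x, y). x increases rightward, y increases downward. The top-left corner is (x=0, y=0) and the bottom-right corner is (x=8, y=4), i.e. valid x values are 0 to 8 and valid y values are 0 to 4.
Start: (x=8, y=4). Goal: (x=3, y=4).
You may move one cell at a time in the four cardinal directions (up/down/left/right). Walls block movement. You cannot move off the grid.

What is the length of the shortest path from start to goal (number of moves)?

Answer: Shortest path length: 5

Derivation:
BFS from (x=8, y=4) until reaching (x=3, y=4):
  Distance 0: (x=8, y=4)
  Distance 1: (x=7, y=4)
  Distance 2: (x=7, y=3), (x=6, y=4)
  Distance 3: (x=7, y=2), (x=5, y=4)
  Distance 4: (x=7, y=1), (x=6, y=2), (x=8, y=2), (x=5, y=3), (x=4, y=4)
  Distance 5: (x=7, y=0), (x=6, y=1), (x=8, y=1), (x=5, y=2), (x=3, y=4)  <- goal reached here
One shortest path (5 moves): (x=8, y=4) -> (x=7, y=4) -> (x=6, y=4) -> (x=5, y=4) -> (x=4, y=4) -> (x=3, y=4)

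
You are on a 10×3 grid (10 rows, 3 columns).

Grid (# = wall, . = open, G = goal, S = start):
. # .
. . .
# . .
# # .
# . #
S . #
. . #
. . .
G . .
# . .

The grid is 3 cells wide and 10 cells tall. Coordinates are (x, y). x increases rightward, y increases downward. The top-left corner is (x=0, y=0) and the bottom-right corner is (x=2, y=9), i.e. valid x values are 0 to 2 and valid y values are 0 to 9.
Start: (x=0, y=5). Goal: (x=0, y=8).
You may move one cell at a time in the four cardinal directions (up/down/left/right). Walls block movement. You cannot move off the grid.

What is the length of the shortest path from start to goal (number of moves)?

BFS from (x=0, y=5) until reaching (x=0, y=8):
  Distance 0: (x=0, y=5)
  Distance 1: (x=1, y=5), (x=0, y=6)
  Distance 2: (x=1, y=4), (x=1, y=6), (x=0, y=7)
  Distance 3: (x=1, y=7), (x=0, y=8)  <- goal reached here
One shortest path (3 moves): (x=0, y=5) -> (x=0, y=6) -> (x=0, y=7) -> (x=0, y=8)

Answer: Shortest path length: 3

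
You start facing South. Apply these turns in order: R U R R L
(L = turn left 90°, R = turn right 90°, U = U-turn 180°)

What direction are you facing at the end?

Start: South
  R (right (90° clockwise)) -> West
  U (U-turn (180°)) -> East
  R (right (90° clockwise)) -> South
  R (right (90° clockwise)) -> West
  L (left (90° counter-clockwise)) -> South
Final: South

Answer: Final heading: South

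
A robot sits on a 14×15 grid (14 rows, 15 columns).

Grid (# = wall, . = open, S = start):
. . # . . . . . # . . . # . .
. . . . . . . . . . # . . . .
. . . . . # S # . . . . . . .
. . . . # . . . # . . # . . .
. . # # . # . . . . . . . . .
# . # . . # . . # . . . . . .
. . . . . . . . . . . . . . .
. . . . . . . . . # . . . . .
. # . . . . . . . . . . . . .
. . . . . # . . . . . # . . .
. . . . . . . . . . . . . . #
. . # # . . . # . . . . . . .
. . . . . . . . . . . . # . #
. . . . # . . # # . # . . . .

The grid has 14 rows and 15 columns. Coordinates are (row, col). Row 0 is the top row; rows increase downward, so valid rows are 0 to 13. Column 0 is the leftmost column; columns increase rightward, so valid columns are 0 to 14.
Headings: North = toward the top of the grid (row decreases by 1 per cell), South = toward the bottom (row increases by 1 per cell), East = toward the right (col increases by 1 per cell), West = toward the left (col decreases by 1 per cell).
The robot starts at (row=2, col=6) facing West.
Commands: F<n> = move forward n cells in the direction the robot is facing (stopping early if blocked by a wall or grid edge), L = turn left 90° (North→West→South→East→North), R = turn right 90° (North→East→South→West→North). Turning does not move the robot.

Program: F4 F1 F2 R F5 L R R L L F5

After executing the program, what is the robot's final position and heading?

Start: (row=2, col=6), facing West
  F4: move forward 0/4 (blocked), now at (row=2, col=6)
  F1: move forward 0/1 (blocked), now at (row=2, col=6)
  F2: move forward 0/2 (blocked), now at (row=2, col=6)
  R: turn right, now facing North
  F5: move forward 2/5 (blocked), now at (row=0, col=6)
  L: turn left, now facing West
  R: turn right, now facing North
  R: turn right, now facing East
  L: turn left, now facing North
  L: turn left, now facing West
  F5: move forward 3/5 (blocked), now at (row=0, col=3)
Final: (row=0, col=3), facing West

Answer: Final position: (row=0, col=3), facing West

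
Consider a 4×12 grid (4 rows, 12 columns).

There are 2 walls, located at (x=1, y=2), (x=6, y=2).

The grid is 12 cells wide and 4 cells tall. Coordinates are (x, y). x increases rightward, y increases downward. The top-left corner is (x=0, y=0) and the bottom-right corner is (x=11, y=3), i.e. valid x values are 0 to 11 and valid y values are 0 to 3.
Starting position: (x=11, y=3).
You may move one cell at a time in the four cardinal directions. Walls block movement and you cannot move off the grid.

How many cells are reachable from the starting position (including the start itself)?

Answer: Reachable cells: 46

Derivation:
BFS flood-fill from (x=11, y=3):
  Distance 0: (x=11, y=3)
  Distance 1: (x=11, y=2), (x=10, y=3)
  Distance 2: (x=11, y=1), (x=10, y=2), (x=9, y=3)
  Distance 3: (x=11, y=0), (x=10, y=1), (x=9, y=2), (x=8, y=3)
  Distance 4: (x=10, y=0), (x=9, y=1), (x=8, y=2), (x=7, y=3)
  Distance 5: (x=9, y=0), (x=8, y=1), (x=7, y=2), (x=6, y=3)
  Distance 6: (x=8, y=0), (x=7, y=1), (x=5, y=3)
  Distance 7: (x=7, y=0), (x=6, y=1), (x=5, y=2), (x=4, y=3)
  Distance 8: (x=6, y=0), (x=5, y=1), (x=4, y=2), (x=3, y=3)
  Distance 9: (x=5, y=0), (x=4, y=1), (x=3, y=2), (x=2, y=3)
  Distance 10: (x=4, y=0), (x=3, y=1), (x=2, y=2), (x=1, y=3)
  Distance 11: (x=3, y=0), (x=2, y=1), (x=0, y=3)
  Distance 12: (x=2, y=0), (x=1, y=1), (x=0, y=2)
  Distance 13: (x=1, y=0), (x=0, y=1)
  Distance 14: (x=0, y=0)
Total reachable: 46 (grid has 46 open cells total)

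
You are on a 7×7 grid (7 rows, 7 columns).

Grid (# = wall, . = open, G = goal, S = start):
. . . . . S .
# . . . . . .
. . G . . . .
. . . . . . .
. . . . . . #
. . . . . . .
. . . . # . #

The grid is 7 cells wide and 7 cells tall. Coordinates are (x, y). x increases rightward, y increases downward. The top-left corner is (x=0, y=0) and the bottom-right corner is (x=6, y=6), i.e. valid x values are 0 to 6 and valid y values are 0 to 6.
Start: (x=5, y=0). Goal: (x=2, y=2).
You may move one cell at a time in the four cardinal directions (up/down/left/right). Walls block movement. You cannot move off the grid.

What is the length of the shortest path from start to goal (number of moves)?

Answer: Shortest path length: 5

Derivation:
BFS from (x=5, y=0) until reaching (x=2, y=2):
  Distance 0: (x=5, y=0)
  Distance 1: (x=4, y=0), (x=6, y=0), (x=5, y=1)
  Distance 2: (x=3, y=0), (x=4, y=1), (x=6, y=1), (x=5, y=2)
  Distance 3: (x=2, y=0), (x=3, y=1), (x=4, y=2), (x=6, y=2), (x=5, y=3)
  Distance 4: (x=1, y=0), (x=2, y=1), (x=3, y=2), (x=4, y=3), (x=6, y=3), (x=5, y=4)
  Distance 5: (x=0, y=0), (x=1, y=1), (x=2, y=2), (x=3, y=3), (x=4, y=4), (x=5, y=5)  <- goal reached here
One shortest path (5 moves): (x=5, y=0) -> (x=4, y=0) -> (x=3, y=0) -> (x=2, y=0) -> (x=2, y=1) -> (x=2, y=2)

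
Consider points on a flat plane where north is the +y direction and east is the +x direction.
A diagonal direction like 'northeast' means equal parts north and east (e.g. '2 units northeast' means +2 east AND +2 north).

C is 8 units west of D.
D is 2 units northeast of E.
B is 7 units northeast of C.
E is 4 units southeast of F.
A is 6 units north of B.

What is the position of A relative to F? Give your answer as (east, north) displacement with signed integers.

Answer: A is at (east=5, north=11) relative to F.

Derivation:
Place F at the origin (east=0, north=0).
  E is 4 units southeast of F: delta (east=+4, north=-4); E at (east=4, north=-4).
  D is 2 units northeast of E: delta (east=+2, north=+2); D at (east=6, north=-2).
  C is 8 units west of D: delta (east=-8, north=+0); C at (east=-2, north=-2).
  B is 7 units northeast of C: delta (east=+7, north=+7); B at (east=5, north=5).
  A is 6 units north of B: delta (east=+0, north=+6); A at (east=5, north=11).
Therefore A relative to F: (east=5, north=11).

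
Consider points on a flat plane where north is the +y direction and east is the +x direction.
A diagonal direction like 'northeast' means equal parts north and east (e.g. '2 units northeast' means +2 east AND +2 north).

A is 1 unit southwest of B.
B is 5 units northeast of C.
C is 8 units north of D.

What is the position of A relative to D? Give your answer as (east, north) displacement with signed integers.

Place D at the origin (east=0, north=0).
  C is 8 units north of D: delta (east=+0, north=+8); C at (east=0, north=8).
  B is 5 units northeast of C: delta (east=+5, north=+5); B at (east=5, north=13).
  A is 1 unit southwest of B: delta (east=-1, north=-1); A at (east=4, north=12).
Therefore A relative to D: (east=4, north=12).

Answer: A is at (east=4, north=12) relative to D.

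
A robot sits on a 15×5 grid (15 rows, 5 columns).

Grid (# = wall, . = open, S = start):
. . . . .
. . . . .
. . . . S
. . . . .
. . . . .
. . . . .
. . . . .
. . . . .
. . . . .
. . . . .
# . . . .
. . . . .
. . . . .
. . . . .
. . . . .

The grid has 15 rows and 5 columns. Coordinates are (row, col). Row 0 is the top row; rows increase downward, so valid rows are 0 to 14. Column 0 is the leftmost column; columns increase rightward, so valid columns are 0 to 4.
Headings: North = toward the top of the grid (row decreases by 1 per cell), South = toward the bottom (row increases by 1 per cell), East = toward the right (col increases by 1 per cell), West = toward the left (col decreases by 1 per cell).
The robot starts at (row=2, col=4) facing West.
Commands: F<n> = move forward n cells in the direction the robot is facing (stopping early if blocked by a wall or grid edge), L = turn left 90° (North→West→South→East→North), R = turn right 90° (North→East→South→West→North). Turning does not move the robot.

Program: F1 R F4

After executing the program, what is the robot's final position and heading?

Answer: Final position: (row=0, col=3), facing North

Derivation:
Start: (row=2, col=4), facing West
  F1: move forward 1, now at (row=2, col=3)
  R: turn right, now facing North
  F4: move forward 2/4 (blocked), now at (row=0, col=3)
Final: (row=0, col=3), facing North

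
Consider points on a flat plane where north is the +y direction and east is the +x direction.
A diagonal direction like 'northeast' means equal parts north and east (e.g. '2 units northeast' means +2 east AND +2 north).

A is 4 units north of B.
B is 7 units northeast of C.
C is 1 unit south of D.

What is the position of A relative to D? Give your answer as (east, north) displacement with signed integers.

Place D at the origin (east=0, north=0).
  C is 1 unit south of D: delta (east=+0, north=-1); C at (east=0, north=-1).
  B is 7 units northeast of C: delta (east=+7, north=+7); B at (east=7, north=6).
  A is 4 units north of B: delta (east=+0, north=+4); A at (east=7, north=10).
Therefore A relative to D: (east=7, north=10).

Answer: A is at (east=7, north=10) relative to D.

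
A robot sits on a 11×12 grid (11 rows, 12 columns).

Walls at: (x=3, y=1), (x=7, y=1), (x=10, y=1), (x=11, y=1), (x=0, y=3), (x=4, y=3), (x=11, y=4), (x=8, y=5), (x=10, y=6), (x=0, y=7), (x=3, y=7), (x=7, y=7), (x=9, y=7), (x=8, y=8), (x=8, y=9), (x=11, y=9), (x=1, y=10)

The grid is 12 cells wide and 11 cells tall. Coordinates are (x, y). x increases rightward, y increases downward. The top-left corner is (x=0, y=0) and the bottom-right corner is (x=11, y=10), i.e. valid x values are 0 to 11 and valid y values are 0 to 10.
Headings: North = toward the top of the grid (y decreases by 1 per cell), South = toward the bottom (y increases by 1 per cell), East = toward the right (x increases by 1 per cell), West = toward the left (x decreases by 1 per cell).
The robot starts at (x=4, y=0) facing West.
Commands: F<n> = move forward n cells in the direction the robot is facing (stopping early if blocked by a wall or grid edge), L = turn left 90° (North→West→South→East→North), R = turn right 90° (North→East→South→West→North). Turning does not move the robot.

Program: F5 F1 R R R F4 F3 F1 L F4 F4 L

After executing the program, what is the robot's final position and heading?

Answer: Final position: (x=8, y=2), facing North

Derivation:
Start: (x=4, y=0), facing West
  F5: move forward 4/5 (blocked), now at (x=0, y=0)
  F1: move forward 0/1 (blocked), now at (x=0, y=0)
  R: turn right, now facing North
  R: turn right, now facing East
  R: turn right, now facing South
  F4: move forward 2/4 (blocked), now at (x=0, y=2)
  F3: move forward 0/3 (blocked), now at (x=0, y=2)
  F1: move forward 0/1 (blocked), now at (x=0, y=2)
  L: turn left, now facing East
  F4: move forward 4, now at (x=4, y=2)
  F4: move forward 4, now at (x=8, y=2)
  L: turn left, now facing North
Final: (x=8, y=2), facing North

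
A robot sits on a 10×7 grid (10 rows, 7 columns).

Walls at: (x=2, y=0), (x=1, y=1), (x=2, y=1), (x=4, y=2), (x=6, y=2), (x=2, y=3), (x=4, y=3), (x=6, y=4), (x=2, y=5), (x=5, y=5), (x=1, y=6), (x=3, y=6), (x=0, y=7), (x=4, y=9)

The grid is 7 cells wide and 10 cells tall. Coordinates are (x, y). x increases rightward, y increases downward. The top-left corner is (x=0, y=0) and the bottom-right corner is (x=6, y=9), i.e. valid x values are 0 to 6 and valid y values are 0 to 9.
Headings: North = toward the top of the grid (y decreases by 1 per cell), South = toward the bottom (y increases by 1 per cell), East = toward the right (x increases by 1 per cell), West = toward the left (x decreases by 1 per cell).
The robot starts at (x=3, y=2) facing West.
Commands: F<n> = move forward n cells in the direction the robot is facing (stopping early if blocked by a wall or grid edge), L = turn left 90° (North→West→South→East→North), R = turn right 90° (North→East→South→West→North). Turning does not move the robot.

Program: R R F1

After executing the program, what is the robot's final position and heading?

Answer: Final position: (x=3, y=2), facing East

Derivation:
Start: (x=3, y=2), facing West
  R: turn right, now facing North
  R: turn right, now facing East
  F1: move forward 0/1 (blocked), now at (x=3, y=2)
Final: (x=3, y=2), facing East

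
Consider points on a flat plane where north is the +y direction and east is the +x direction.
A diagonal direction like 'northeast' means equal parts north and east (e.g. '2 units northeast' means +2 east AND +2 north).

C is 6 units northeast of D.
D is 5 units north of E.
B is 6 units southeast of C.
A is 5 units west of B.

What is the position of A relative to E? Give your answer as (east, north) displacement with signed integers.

Answer: A is at (east=7, north=5) relative to E.

Derivation:
Place E at the origin (east=0, north=0).
  D is 5 units north of E: delta (east=+0, north=+5); D at (east=0, north=5).
  C is 6 units northeast of D: delta (east=+6, north=+6); C at (east=6, north=11).
  B is 6 units southeast of C: delta (east=+6, north=-6); B at (east=12, north=5).
  A is 5 units west of B: delta (east=-5, north=+0); A at (east=7, north=5).
Therefore A relative to E: (east=7, north=5).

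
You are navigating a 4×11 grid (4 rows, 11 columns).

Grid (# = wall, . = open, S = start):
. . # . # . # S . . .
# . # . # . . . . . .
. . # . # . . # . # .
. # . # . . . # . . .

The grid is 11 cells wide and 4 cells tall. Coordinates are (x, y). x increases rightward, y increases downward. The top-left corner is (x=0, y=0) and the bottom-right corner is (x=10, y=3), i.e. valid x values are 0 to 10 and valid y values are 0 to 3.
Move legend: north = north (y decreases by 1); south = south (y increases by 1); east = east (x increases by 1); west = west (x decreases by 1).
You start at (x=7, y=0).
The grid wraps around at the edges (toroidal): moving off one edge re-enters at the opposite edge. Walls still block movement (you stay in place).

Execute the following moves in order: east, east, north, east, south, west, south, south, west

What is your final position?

Answer: Final position: (x=8, y=1)

Derivation:
Start: (x=7, y=0)
  east (east): (x=7, y=0) -> (x=8, y=0)
  east (east): (x=8, y=0) -> (x=9, y=0)
  north (north): (x=9, y=0) -> (x=9, y=3)
  east (east): (x=9, y=3) -> (x=10, y=3)
  south (south): (x=10, y=3) -> (x=10, y=0)
  west (west): (x=10, y=0) -> (x=9, y=0)
  south (south): (x=9, y=0) -> (x=9, y=1)
  south (south): blocked, stay at (x=9, y=1)
  west (west): (x=9, y=1) -> (x=8, y=1)
Final: (x=8, y=1)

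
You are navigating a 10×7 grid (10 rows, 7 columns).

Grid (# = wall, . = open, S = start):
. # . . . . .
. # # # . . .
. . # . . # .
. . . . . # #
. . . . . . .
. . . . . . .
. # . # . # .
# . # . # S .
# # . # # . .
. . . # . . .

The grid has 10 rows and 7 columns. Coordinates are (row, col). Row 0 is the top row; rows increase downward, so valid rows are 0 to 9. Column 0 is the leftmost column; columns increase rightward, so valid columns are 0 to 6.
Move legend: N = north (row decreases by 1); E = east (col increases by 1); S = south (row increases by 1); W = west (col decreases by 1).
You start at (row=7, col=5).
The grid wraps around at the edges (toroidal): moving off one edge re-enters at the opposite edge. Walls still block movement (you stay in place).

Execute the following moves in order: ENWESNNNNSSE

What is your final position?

Answer: Final position: (row=4, col=1)

Derivation:
Start: (row=7, col=5)
  E (east): (row=7, col=5) -> (row=7, col=6)
  N (north): (row=7, col=6) -> (row=6, col=6)
  W (west): blocked, stay at (row=6, col=6)
  E (east): (row=6, col=6) -> (row=6, col=0)
  S (south): blocked, stay at (row=6, col=0)
  N (north): (row=6, col=0) -> (row=5, col=0)
  N (north): (row=5, col=0) -> (row=4, col=0)
  N (north): (row=4, col=0) -> (row=3, col=0)
  N (north): (row=3, col=0) -> (row=2, col=0)
  S (south): (row=2, col=0) -> (row=3, col=0)
  S (south): (row=3, col=0) -> (row=4, col=0)
  E (east): (row=4, col=0) -> (row=4, col=1)
Final: (row=4, col=1)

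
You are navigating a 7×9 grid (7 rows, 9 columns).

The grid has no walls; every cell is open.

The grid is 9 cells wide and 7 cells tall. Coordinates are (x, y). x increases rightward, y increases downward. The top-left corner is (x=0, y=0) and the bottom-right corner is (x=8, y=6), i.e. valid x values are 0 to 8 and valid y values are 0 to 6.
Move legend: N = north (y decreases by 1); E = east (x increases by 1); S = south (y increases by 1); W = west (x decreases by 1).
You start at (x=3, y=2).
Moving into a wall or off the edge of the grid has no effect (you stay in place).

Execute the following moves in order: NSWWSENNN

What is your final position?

Answer: Final position: (x=2, y=0)

Derivation:
Start: (x=3, y=2)
  N (north): (x=3, y=2) -> (x=3, y=1)
  S (south): (x=3, y=1) -> (x=3, y=2)
  W (west): (x=3, y=2) -> (x=2, y=2)
  W (west): (x=2, y=2) -> (x=1, y=2)
  S (south): (x=1, y=2) -> (x=1, y=3)
  E (east): (x=1, y=3) -> (x=2, y=3)
  N (north): (x=2, y=3) -> (x=2, y=2)
  N (north): (x=2, y=2) -> (x=2, y=1)
  N (north): (x=2, y=1) -> (x=2, y=0)
Final: (x=2, y=0)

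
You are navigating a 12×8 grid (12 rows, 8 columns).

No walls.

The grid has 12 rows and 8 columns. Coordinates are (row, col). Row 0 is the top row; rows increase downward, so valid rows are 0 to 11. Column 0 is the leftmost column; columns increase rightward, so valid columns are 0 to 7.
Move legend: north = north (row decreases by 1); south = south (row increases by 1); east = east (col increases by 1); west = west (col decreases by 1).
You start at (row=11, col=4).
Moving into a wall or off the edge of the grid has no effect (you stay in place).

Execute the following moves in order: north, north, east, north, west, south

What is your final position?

Answer: Final position: (row=9, col=4)

Derivation:
Start: (row=11, col=4)
  north (north): (row=11, col=4) -> (row=10, col=4)
  north (north): (row=10, col=4) -> (row=9, col=4)
  east (east): (row=9, col=4) -> (row=9, col=5)
  north (north): (row=9, col=5) -> (row=8, col=5)
  west (west): (row=8, col=5) -> (row=8, col=4)
  south (south): (row=8, col=4) -> (row=9, col=4)
Final: (row=9, col=4)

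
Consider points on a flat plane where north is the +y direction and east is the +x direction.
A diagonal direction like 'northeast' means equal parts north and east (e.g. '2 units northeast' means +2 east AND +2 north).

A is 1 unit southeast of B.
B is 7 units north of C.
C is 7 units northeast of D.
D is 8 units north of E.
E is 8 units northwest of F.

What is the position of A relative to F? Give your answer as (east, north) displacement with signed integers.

Answer: A is at (east=0, north=29) relative to F.

Derivation:
Place F at the origin (east=0, north=0).
  E is 8 units northwest of F: delta (east=-8, north=+8); E at (east=-8, north=8).
  D is 8 units north of E: delta (east=+0, north=+8); D at (east=-8, north=16).
  C is 7 units northeast of D: delta (east=+7, north=+7); C at (east=-1, north=23).
  B is 7 units north of C: delta (east=+0, north=+7); B at (east=-1, north=30).
  A is 1 unit southeast of B: delta (east=+1, north=-1); A at (east=0, north=29).
Therefore A relative to F: (east=0, north=29).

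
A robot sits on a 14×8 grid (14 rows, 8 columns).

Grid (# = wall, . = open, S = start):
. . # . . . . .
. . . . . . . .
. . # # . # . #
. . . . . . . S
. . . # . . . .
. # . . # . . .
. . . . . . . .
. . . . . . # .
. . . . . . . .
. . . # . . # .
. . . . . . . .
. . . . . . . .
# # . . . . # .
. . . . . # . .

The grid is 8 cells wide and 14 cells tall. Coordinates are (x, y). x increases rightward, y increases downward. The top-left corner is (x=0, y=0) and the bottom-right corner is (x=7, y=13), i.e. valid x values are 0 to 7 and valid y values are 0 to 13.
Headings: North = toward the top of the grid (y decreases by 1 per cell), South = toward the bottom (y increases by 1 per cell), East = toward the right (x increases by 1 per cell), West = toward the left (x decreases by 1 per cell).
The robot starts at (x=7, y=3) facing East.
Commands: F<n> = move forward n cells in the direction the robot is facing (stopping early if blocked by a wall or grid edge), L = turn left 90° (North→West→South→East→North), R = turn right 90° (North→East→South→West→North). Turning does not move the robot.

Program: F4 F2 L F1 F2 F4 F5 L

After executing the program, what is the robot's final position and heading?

Start: (x=7, y=3), facing East
  F4: move forward 0/4 (blocked), now at (x=7, y=3)
  F2: move forward 0/2 (blocked), now at (x=7, y=3)
  L: turn left, now facing North
  F1: move forward 0/1 (blocked), now at (x=7, y=3)
  F2: move forward 0/2 (blocked), now at (x=7, y=3)
  F4: move forward 0/4 (blocked), now at (x=7, y=3)
  F5: move forward 0/5 (blocked), now at (x=7, y=3)
  L: turn left, now facing West
Final: (x=7, y=3), facing West

Answer: Final position: (x=7, y=3), facing West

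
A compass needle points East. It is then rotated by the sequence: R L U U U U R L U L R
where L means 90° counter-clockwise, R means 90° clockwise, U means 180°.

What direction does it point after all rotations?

Answer: Final heading: West

Derivation:
Start: East
  R (right (90° clockwise)) -> South
  L (left (90° counter-clockwise)) -> East
  U (U-turn (180°)) -> West
  U (U-turn (180°)) -> East
  U (U-turn (180°)) -> West
  U (U-turn (180°)) -> East
  R (right (90° clockwise)) -> South
  L (left (90° counter-clockwise)) -> East
  U (U-turn (180°)) -> West
  L (left (90° counter-clockwise)) -> South
  R (right (90° clockwise)) -> West
Final: West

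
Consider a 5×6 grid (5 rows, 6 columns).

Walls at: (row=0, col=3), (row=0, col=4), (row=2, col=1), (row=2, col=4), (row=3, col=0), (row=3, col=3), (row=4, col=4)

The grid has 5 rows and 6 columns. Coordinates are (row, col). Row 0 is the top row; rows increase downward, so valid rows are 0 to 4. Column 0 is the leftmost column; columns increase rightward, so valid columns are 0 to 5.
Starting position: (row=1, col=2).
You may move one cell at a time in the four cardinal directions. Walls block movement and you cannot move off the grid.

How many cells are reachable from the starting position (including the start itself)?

BFS flood-fill from (row=1, col=2):
  Distance 0: (row=1, col=2)
  Distance 1: (row=0, col=2), (row=1, col=1), (row=1, col=3), (row=2, col=2)
  Distance 2: (row=0, col=1), (row=1, col=0), (row=1, col=4), (row=2, col=3), (row=3, col=2)
  Distance 3: (row=0, col=0), (row=1, col=5), (row=2, col=0), (row=3, col=1), (row=4, col=2)
  Distance 4: (row=0, col=5), (row=2, col=5), (row=4, col=1), (row=4, col=3)
  Distance 5: (row=3, col=5), (row=4, col=0)
  Distance 6: (row=3, col=4), (row=4, col=5)
Total reachable: 23 (grid has 23 open cells total)

Answer: Reachable cells: 23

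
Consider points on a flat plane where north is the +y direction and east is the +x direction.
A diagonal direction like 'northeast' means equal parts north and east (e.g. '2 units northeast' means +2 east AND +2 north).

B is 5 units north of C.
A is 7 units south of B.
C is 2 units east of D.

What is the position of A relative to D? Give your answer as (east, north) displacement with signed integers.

Answer: A is at (east=2, north=-2) relative to D.

Derivation:
Place D at the origin (east=0, north=0).
  C is 2 units east of D: delta (east=+2, north=+0); C at (east=2, north=0).
  B is 5 units north of C: delta (east=+0, north=+5); B at (east=2, north=5).
  A is 7 units south of B: delta (east=+0, north=-7); A at (east=2, north=-2).
Therefore A relative to D: (east=2, north=-2).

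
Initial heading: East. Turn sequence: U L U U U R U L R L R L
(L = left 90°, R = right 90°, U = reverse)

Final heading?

Answer: Final heading: South

Derivation:
Start: East
  U (U-turn (180°)) -> West
  L (left (90° counter-clockwise)) -> South
  U (U-turn (180°)) -> North
  U (U-turn (180°)) -> South
  U (U-turn (180°)) -> North
  R (right (90° clockwise)) -> East
  U (U-turn (180°)) -> West
  L (left (90° counter-clockwise)) -> South
  R (right (90° clockwise)) -> West
  L (left (90° counter-clockwise)) -> South
  R (right (90° clockwise)) -> West
  L (left (90° counter-clockwise)) -> South
Final: South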